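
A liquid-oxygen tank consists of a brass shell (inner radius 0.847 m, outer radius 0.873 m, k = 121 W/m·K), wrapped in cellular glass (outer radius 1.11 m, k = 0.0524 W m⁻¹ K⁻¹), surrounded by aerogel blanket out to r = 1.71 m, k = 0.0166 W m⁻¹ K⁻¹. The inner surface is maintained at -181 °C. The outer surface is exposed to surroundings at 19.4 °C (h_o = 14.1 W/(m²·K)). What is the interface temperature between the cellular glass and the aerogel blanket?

T = -142 °C

Treat each layer as a resistance in series:
  R_brass = (1/0.847 − 1/0.873)/(4πk) = 0.03516/(4π·121) = 2.312×10^-5 K/W
  R_cellular glass = (1/0.873 − 1/1.11)/(4πk) = 0.2446/(4π·0.0524) = 0.3714 K/W
  R_aerogel blanket = (1/1.11 − 1/1.71)/(4πk) = 0.3161/(4π·0.0166) = 1.515 K/W
  R_conv,out = 1/(4πr²h) = 1/(4π·1.71²·14.1) = 0.001930 K/W
ΣR = 2.312×10^-5 + 0.3714 + 1.515 + 0.001930 = 1.888 K/W
Q = ΔT/ΣR = (-181 °C − 19.4 °C)/1.888 = -106.1 W
From the inner boundary to the cellular glass/aerogel blanket interface, ΣR_partial = 0.3714 K/W.
T_interface = T_in − Q·ΣR_partial = -181 °C − (-106.1)(0.3714) = -142 °C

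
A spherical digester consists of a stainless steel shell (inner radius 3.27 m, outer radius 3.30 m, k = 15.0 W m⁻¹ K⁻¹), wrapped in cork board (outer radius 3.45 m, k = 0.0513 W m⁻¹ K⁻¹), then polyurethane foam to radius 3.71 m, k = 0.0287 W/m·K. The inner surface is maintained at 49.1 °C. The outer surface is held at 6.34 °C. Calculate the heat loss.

Resistance network (inner→outer):
  R_stainless steel = (1/3.27 − 1/3.30)/(4πk) = 0.002780/(4π·15.0) = 1.475×10^-5 K/W
  R_cork board = (1/3.30 − 1/3.45)/(4πk) = 0.01318/(4π·0.0513) = 0.02044 K/W
  R_polyurethane foam = (1/3.45 − 1/3.71)/(4πk) = 0.02031/(4π·0.0287) = 0.05632 K/W
ΣR = 1.475×10^-5 + 0.02044 + 0.05632 = 0.07677 K/W
Q = ΔT/ΣR = (49.1 °C − 6.34 °C)/0.07677 = 557 W

Q = 557 W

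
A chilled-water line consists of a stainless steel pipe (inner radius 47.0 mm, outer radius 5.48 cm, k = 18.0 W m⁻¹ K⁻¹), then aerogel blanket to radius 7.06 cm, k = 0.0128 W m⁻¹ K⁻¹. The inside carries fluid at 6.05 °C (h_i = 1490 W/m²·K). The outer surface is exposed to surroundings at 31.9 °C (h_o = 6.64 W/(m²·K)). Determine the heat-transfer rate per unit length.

Series thermal resistances, inner to outer:
  R'_conv,in = 1/(2πr h) = 1/(2π·0.0470·1490) = 0.002273 m·K/W
  R'_stainless steel = ln(0.0548/0.0470)/(2πk) = 0.1535/(2π·18.0) = 0.001358 m·K/W
  R'_aerogel blanket = ln(0.0706/0.0548)/(2πk) = 0.2533/(2π·0.0128) = 3.150 m·K/W
  R'_conv,out = 1/(2πr h) = 1/(2π·0.0706·6.64) = 0.3395 m·K/W
ΣR = 0.002273 + 0.001358 + 3.150 + 0.3395 = 3.493 m·K/W
Q' = ΔT/ΣR = (6.05 °C − 31.9 °C)/3.493 = -7.40 W/m
(Negative Q' ⇒ heat flows inward; heat gain = 7.40 W/m.)

Q' = 7.40 W/m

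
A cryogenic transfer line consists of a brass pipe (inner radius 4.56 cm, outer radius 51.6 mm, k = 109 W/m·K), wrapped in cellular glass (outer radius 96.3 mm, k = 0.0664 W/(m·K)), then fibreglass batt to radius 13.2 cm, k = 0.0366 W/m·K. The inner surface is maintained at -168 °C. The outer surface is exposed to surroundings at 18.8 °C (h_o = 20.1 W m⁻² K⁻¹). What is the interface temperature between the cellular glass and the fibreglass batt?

Treat each layer as a resistance in series:
  R'_brass = ln(0.0516/0.0456)/(2πk) = 0.1236/(2π·109) = 1.805×10^-4 m·K/W
  R'_cellular glass = ln(0.0963/0.0516)/(2πk) = 0.6239/(2π·0.0664) = 1.496 m·K/W
  R'_fibreglass batt = ln(0.132/0.0963)/(2πk) = 0.3153/(2π·0.0366) = 1.371 m·K/W
  R'_conv,out = 1/(2πr h) = 1/(2π·0.132·20.1) = 0.05999 m·K/W
ΣR = 1.805×10^-4 + 1.496 + 1.371 + 0.05999 = 2.927 m·K/W
Q' = ΔT/ΣR = (-168 °C − 18.8 °C)/2.927 = -63.82 W/m
From the inner boundary to the cellular glass/fibreglass batt interface, ΣR_partial = 1.496 m·K/W.
T_interface = T_in − Q'·ΣR_partial = -168 °C − (-63.82)(1.496) = -72.5 °C

T = -72.5 °C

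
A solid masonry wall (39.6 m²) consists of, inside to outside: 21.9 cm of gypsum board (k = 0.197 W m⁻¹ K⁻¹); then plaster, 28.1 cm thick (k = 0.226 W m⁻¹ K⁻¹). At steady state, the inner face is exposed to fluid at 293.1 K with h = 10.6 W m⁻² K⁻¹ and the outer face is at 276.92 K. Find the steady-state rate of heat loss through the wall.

Q = 262 W

Treat each layer as a resistance in series:
  R_conv,in = 1/(hA) = 1/(10.6·39.6) = 0.002382 K/W
  R_gypsum board = L/(kA) = 0.219/(0.197·39.6) = 0.02807 K/W
  R_plaster = L/(kA) = 0.281/(0.226·39.6) = 0.03140 K/W
ΣR = 0.002382 + 0.02807 + 0.03140 = 0.06185 K/W
Q = ΔT/ΣR = (293.1 K − 276.92 K)/0.06185 = 262 W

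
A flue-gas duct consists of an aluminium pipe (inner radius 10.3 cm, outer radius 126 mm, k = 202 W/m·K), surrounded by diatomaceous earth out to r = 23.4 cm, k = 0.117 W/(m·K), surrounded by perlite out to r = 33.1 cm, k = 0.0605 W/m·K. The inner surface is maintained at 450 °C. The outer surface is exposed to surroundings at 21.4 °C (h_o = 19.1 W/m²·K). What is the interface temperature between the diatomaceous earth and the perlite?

T = 247 °C

Series thermal resistances, inner to outer:
  R'_aluminium = ln(0.126/0.103)/(2πk) = 0.2016/(2π·202) = 1.588×10^-4 m·K/W
  R'_diatomaceous earth = ln(0.234/0.126)/(2πk) = 0.6190/(2π·0.117) = 0.8421 m·K/W
  R'_perlite = ln(0.331/0.234)/(2πk) = 0.3468/(2π·0.0605) = 0.9123 m·K/W
  R'_conv,out = 1/(2πr h) = 1/(2π·0.331·19.1) = 0.02517 m·K/W
ΣR = 1.588×10^-4 + 0.8421 + 0.9123 + 0.02517 = 1.780 m·K/W
Q' = ΔT/ΣR = (450 °C − 21.4 °C)/1.780 = 240.8 W/m
From the inner boundary to the diatomaceous earth/perlite interface, ΣR_partial = 0.8423 m·K/W.
T_interface = T_in − Q'·ΣR_partial = 450 °C − (240.8)(0.8423) = 247 °C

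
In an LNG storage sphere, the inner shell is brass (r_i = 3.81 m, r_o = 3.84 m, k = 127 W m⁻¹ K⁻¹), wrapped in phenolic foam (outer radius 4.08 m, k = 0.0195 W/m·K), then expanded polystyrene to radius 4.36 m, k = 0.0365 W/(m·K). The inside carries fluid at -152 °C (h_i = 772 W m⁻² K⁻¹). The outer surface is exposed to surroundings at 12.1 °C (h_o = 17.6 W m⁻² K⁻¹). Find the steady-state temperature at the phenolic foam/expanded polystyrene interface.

T = -46.3 °C

Series thermal resistances, inner to outer:
  R_conv,in = 1/(4πr²h) = 1/(4π·3.81²·772) = 7.101×10^-6 K/W
  R_brass = (1/3.81 − 1/3.84)/(4πk) = 0.002051/(4π·127) = 1.285×10^-6 K/W
  R_phenolic foam = (1/3.84 − 1/4.08)/(4πk) = 0.01532/(4π·0.0195) = 0.06251 K/W
  R_expanded polystyrene = (1/4.08 − 1/4.36)/(4πk) = 0.01574/(4π·0.0365) = 0.03432 K/W
  R_conv,out = 1/(4πr²h) = 1/(4π·4.36²·17.6) = 2.379×10^-4 K/W
ΣR = 7.101×10^-6 + 1.285×10^-6 + 0.06251 + 0.03432 + 2.379×10^-4 = 0.09708 K/W
Q = ΔT/ΣR = (-152 °C − 12.1 °C)/0.09708 = -1690 W
From the inner boundary to the phenolic foam/expanded polystyrene interface, ΣR_partial = 0.06252 K/W.
T_interface = T_in − Q·ΣR_partial = -152 °C − (-1690)(0.06252) = -46.3 °C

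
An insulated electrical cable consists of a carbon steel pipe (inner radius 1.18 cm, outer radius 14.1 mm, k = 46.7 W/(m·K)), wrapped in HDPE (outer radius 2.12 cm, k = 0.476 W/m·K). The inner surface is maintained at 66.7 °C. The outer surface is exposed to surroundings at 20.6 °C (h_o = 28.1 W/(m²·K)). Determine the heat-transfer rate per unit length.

Q' = 114 W/m

Series thermal resistances, inner to outer:
  R'_carbon steel = ln(0.0141/0.0118)/(2πk) = 0.1781/(2π·46.7) = 6.069×10^-4 m·K/W
  R'_HDPE = ln(0.0212/0.0141)/(2πk) = 0.4078/(2π·0.476) = 0.1364 m·K/W
  R'_conv,out = 1/(2πr h) = 1/(2π·0.0212·28.1) = 0.2672 m·K/W
ΣR = 6.069×10^-4 + 0.1364 + 0.2672 = 0.4042 m·K/W
Q' = ΔT/ΣR = (66.7 °C − 20.6 °C)/0.4042 = 114 W/m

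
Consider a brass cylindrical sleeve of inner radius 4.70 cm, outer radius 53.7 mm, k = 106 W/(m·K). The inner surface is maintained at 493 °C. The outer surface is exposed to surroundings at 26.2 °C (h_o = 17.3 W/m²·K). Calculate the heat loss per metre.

Q' = 2720 W/m

Series thermal resistances, inner to outer:
  R'_brass = ln(0.0537/0.0470)/(2πk) = 0.1333/(2π·106) = 2.001×10^-4 m·K/W
  R'_conv,out = 1/(2πr h) = 1/(2π·0.0537·17.3) = 0.1713 m·K/W
ΣR = 2.001×10^-4 + 0.1713 = 0.1715 m·K/W
Q' = ΔT/ΣR = (493 °C − 26.2 °C)/0.1715 = 2720 W/m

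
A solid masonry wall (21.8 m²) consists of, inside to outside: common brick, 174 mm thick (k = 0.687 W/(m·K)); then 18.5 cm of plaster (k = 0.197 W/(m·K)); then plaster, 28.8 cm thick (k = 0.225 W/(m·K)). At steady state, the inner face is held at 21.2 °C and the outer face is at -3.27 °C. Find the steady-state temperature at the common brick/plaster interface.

Series thermal resistances, inner to outer:
  R_common brick = L/(kA) = 0.174/(0.687·21.8) = 0.01162 K/W
  R_plaster = L/(kA) = 0.185/(0.197·21.8) = 0.04308 K/W
  R_plaster = L/(kA) = 0.288/(0.225·21.8) = 0.05872 K/W
ΣR = 0.01162 + 0.04308 + 0.05872 = 0.1134 K/W
Q = ΔT/ΣR = (21.2 °C − -3.27 °C)/0.1134 = 215.8 W
From the inner boundary to the common brick/plaster interface, ΣR_partial = 0.01162 K/W.
T_interface = T_in − Q·ΣR_partial = 21.2 °C − (215.8)(0.01162) = 18.7 °C

T = 18.7 °C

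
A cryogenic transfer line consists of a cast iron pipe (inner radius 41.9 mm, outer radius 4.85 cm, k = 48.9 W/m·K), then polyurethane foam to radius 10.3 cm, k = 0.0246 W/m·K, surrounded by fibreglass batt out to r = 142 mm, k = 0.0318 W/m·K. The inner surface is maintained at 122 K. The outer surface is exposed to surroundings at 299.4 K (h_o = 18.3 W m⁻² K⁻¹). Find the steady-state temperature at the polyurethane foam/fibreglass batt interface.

Resistance network (inner→outer):
  R'_cast iron = ln(0.0485/0.0419)/(2πk) = 0.1463/(2π·48.9) = 4.761×10^-4 m·K/W
  R'_polyurethane foam = ln(0.103/0.0485)/(2πk) = 0.7532/(2π·0.0246) = 4.873 m·K/W
  R'_fibreglass batt = ln(0.142/0.103)/(2πk) = 0.3211/(2π·0.0318) = 1.607 m·K/W
  R'_conv,out = 1/(2πr h) = 1/(2π·0.142·18.3) = 0.06125 m·K/W
ΣR = 4.761×10^-4 + 4.873 + 1.607 + 0.06125 = 6.542 m·K/W
Q' = ΔT/ΣR = (122 K − 299.4 K)/6.542 = -27.12 W/m
From the inner boundary to the polyurethane foam/fibreglass batt interface, ΣR_partial = 4.873 m·K/W.
T_interface = T_in − Q'·ΣR_partial = 122 K − (-27.12)(4.873) = 254.2 K

T = 254.2 K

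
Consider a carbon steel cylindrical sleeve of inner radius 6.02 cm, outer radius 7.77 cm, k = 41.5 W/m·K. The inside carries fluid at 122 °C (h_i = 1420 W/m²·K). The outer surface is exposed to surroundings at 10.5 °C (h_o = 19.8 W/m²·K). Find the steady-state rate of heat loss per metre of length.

Q' = 1050 W/m

Treat each layer as a resistance in series:
  R'_conv,in = 1/(2πr h) = 1/(2π·0.0602·1420) = 0.001862 m·K/W
  R'_carbon steel = ln(0.0777/0.0602)/(2πk) = 0.2552/(2π·41.5) = 9.786×10^-4 m·K/W
  R'_conv,out = 1/(2πr h) = 1/(2π·0.0777·19.8) = 0.1035 m·K/W
ΣR = 0.001862 + 9.786×10^-4 + 0.1035 = 0.1063 m·K/W
Q' = ΔT/ΣR = (122 °C − 10.5 °C)/0.1063 = 1050 W/m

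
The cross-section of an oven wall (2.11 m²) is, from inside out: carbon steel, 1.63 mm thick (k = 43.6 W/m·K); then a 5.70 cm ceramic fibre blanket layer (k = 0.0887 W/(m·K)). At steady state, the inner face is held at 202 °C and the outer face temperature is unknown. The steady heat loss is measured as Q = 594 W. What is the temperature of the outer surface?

Sum the resistances:
  R_carbon steel = L/(kA) = 0.00163/(43.6·2.11) = 1.772×10^-5 K/W
  R_ceramic fibre blanket = L/(kA) = 0.0570/(0.0887·2.11) = 0.3046 K/W
ΣR = 0.3046 K/W
ΔT = Q·ΣR = 594 × 0.3046 = 180.9 K
Heat flows outward, so T_out = T_in − ΔT = 202 − 180.9 = 21.1 °C

T_out = 21.1 °C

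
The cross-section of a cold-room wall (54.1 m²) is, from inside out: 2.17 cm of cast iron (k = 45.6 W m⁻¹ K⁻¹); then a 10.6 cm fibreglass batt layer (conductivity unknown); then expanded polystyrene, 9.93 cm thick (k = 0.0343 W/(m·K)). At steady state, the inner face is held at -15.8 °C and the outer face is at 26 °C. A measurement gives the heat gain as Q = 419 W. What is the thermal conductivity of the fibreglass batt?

ΣR = ΔT/Q = |-15.8 − 26|/419 = 0.09976 K/W
Known resistances:
  R_cast iron = L/(kA) = 0.0217/(45.6·54.1) = 8.796×10^-6 K/W
  R_expanded polystyrene = L/(kA) = 0.0993/(0.0343·54.1) = 0.05351 K/W
R_fibreglass batt = ΣR − ΣR_known = 0.09976 − 0.05352 = 0.04624 K/W
L/(kA) = 0.04624 ⇒ k = 0.106/(0.04624·54.1) = 0.0424 W/m·K

k = 0.0424 W/m·K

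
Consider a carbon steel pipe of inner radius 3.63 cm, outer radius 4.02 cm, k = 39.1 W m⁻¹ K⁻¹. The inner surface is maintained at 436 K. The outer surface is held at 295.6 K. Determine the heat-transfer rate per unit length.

Q' = 338 kW/m

Q' = 2πk·ΔT/ln(r₂/r₁) = 2π × 39.1 × 140.4 / ln(0.0402/0.0363) = 3.38×10^5 W/m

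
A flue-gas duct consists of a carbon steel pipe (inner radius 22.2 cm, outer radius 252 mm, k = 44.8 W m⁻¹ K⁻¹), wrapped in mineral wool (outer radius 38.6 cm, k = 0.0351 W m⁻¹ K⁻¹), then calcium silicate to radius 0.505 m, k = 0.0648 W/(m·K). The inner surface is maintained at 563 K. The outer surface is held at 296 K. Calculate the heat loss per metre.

Q' = 103 W/m

Resistance network (inner→outer):
  R'_carbon steel = ln(0.252/0.222)/(2πk) = 0.1268/(2π·44.8) = 4.503×10^-4 m·K/W
  R'_mineral wool = ln(0.386/0.252)/(2πk) = 0.4264/(2π·0.0351) = 1.933 m·K/W
  R'_calcium silicate = ln(0.505/0.386)/(2πk) = 0.2687/(2π·0.0648) = 0.6600 m·K/W
ΣR = 4.503×10^-4 + 1.933 + 0.6600 = 2.593 m·K/W
Q' = ΔT/ΣR = (563 K − 296 K)/2.593 = 103 W/m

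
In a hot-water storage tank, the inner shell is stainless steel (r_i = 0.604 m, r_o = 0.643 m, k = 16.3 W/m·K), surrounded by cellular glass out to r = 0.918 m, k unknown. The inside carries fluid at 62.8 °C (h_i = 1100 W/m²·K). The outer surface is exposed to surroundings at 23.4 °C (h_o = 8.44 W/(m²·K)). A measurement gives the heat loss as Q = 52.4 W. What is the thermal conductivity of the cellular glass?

ΣR = ΔT/Q = |62.8 − 23.4|/52.4 = 0.7519 K/W
Known resistances:
  R_conv,in = 1/(4πr²h) = 1/(4π·0.604²·1100) = 1.983×10^-4 K/W
  R_stainless steel = (1/0.604 − 1/0.643)/(4πk) = 0.1004/(4π·16.3) = 4.903×10^-4 K/W
  R_conv,out = 1/(4πr²h) = 1/(4π·0.918²·8.44) = 0.01119 K/W
R_cellular glass = ΣR − ΣR_known = 0.7519 − 0.01188 = 0.7400 K/W
(1/r₁−1/r₂)/(4πk) = 0.7400 ⇒ k = 0.4659/(4π·0.7400) = 0.0501 W/m·K

k = 0.0501 W/m·K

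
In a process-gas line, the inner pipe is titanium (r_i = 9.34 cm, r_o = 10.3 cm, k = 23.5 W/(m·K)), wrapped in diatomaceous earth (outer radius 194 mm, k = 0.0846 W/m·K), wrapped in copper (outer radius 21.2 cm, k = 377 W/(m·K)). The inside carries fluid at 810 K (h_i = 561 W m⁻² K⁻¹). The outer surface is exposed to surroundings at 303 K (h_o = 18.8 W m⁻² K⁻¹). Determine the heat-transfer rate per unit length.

Treat each layer as a resistance in series:
  R'_conv,in = 1/(2πr h) = 1/(2π·0.0934·561) = 0.003037 m·K/W
  R'_titanium = ln(0.103/0.0934)/(2πk) = 0.09784/(2π·23.5) = 6.626×10^-4 m·K/W
  R'_diatomaceous earth = ln(0.194/0.103)/(2πk) = 0.6331/(2π·0.0846) = 1.191 m·K/W
  R'_copper = ln(0.212/0.194)/(2πk) = 0.08873/(2π·377) = 3.746×10^-5 m·K/W
  R'_conv,out = 1/(2πr h) = 1/(2π·0.212·18.8) = 0.03993 m·K/W
ΣR = 0.003037 + 6.626×10^-4 + 1.191 + 3.746×10^-5 + 0.03993 = 1.235 m·K/W
Q' = ΔT/ΣR = (810 K − 303 K)/1.235 = 411 W/m

Q' = 411 W/m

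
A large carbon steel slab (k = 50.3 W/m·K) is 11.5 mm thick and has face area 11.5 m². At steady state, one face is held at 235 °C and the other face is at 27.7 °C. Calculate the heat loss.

Q = 10400 kW

Q = kA·ΔT/L = 50.3 × 11.5 × |235 °C − 27.7 °C| / 0.0115 = 1.04×10^7 W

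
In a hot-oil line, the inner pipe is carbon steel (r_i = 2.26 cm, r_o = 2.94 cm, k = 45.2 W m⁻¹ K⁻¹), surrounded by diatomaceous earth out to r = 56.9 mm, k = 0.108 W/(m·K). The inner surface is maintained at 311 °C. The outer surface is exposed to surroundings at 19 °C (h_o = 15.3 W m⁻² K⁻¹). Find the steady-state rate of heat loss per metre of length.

Treat each layer as a resistance in series:
  R'_carbon steel = ln(0.0294/0.0226)/(2πk) = 0.2630/(2π·45.2) = 9.262×10^-4 m·K/W
  R'_diatomaceous earth = ln(0.0569/0.0294)/(2πk) = 0.6603/(2π·0.108) = 0.9731 m·K/W
  R'_conv,out = 1/(2πr h) = 1/(2π·0.0569·15.3) = 0.1828 m·K/W
ΣR = 9.262×10^-4 + 0.9731 + 0.1828 = 1.157 m·K/W
Q' = ΔT/ΣR = (311 °C − 19 °C)/1.157 = 252 W/m

Q' = 252 W/m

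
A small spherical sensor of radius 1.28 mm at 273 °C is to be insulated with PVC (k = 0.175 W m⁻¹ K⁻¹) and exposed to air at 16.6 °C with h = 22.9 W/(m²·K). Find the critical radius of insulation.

r_cr = 1.53 cm

For a sphere, r_cr = 2k_ins/h = 2·0.175/22.9 = 0.0153 m = 1.53 cm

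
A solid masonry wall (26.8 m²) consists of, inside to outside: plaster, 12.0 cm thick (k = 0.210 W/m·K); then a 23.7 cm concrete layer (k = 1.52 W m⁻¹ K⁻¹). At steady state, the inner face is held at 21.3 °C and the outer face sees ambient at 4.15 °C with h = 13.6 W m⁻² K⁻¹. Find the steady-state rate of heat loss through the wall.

Q = 574 W

Resistance network (inner→outer):
  R_plaster = L/(kA) = 0.120/(0.210·26.8) = 0.02132 K/W
  R_concrete = L/(kA) = 0.237/(1.52·26.8) = 0.005818 K/W
  R_conv,out = 1/(hA) = 1/(13.6·26.8) = 0.002744 K/W
ΣR = 0.02132 + 0.005818 + 0.002744 = 0.02988 K/W
Q = ΔT/ΣR = (21.3 °C − 4.15 °C)/0.02988 = 574 W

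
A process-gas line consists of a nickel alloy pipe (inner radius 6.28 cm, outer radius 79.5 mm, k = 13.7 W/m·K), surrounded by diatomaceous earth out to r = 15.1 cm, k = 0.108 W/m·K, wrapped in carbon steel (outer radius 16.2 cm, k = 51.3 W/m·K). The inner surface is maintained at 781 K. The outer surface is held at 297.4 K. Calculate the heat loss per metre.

Q' = 510 W/m

Series thermal resistances, inner to outer:
  R'_nickel alloy = ln(0.0795/0.0628)/(2πk) = 0.2358/(2π·13.7) = 0.002739 m·K/W
  R'_diatomaceous earth = ln(0.151/0.0795)/(2πk) = 0.6415/(2π·0.108) = 0.9454 m·K/W
  R'_carbon steel = ln(0.162/0.151)/(2πk) = 0.07032/(2π·51.3) = 2.182×10^-4 m·K/W
ΣR = 0.002739 + 0.9454 + 2.182×10^-4 = 0.9484 m·K/W
Q' = ΔT/ΣR = (781 K − 297.4 K)/0.9484 = 510 W/m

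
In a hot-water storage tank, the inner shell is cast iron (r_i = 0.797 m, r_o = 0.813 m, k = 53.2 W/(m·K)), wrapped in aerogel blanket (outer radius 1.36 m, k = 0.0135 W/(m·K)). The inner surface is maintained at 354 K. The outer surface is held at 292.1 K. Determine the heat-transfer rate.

Q = 21.2 W

Treat each layer as a resistance in series:
  R_cast iron = (1/0.797 − 1/0.813)/(4πk) = 0.02469/(4π·53.2) = 3.694×10^-5 K/W
  R_aerogel blanket = (1/0.813 − 1/1.36)/(4πk) = 0.4947/(4π·0.0135) = 2.916 K/W
ΣR = 3.694×10^-5 + 2.916 = 2.916 K/W
Q = ΔT/ΣR = (354 K − 292.1 K)/2.916 = 21.2 W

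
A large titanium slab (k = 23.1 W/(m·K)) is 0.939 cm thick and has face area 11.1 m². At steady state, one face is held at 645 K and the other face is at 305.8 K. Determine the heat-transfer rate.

Q = 9.26×10^6 W

Q = kA·ΔT/L = 23.1 × 11.1 × |645 K − 305.8 K| / 0.00939 = 9.26×10^6 W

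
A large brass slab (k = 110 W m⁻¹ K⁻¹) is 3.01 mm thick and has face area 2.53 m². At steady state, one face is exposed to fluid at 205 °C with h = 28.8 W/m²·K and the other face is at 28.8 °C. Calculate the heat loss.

Series thermal resistances, inner to outer:
  R_conv,in = 1/(hA) = 1/(28.8·2.53) = 0.01372 K/W
  R_brass = L/(kA) = 0.00301/(110·2.53) = 1.082×10^-5 K/W
ΣR = 0.01372 + 1.082×10^-5 = 0.01373 K/W
Q = ΔT/ΣR = (205 °C − 28.8 °C)/0.01373 = 12800 W

Q = 12.8 kW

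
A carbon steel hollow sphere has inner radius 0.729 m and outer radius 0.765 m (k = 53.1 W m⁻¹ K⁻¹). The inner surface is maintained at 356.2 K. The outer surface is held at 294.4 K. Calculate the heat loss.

Q = 639 kW

Q = 4πk·ΔT/(1/r₁ − 1/r₂) = 4π × 53.1 × 61.8 / (1/0.729 − 1/0.765) = 6.39×10^5 W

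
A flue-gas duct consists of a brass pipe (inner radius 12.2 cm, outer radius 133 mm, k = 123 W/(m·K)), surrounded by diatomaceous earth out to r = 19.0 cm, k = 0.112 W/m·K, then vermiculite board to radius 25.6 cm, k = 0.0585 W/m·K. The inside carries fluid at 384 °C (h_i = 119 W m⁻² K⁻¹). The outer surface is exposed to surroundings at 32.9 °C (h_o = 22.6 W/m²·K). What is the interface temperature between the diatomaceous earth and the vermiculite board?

Resistance network (inner→outer):
  R'_conv,in = 1/(2πr h) = 1/(2π·0.122·119) = 0.01096 m·K/W
  R'_brass = ln(0.133/0.122)/(2πk) = 0.08633/(2π·123) = 1.117×10^-4 m·K/W
  R'_diatomaceous earth = ln(0.190/0.133)/(2πk) = 0.3567/(2π·0.112) = 0.5068 m·K/W
  R'_vermiculite board = ln(0.256/0.190)/(2πk) = 0.2982/(2π·0.0585) = 0.8112 m·K/W
  R'_conv,out = 1/(2πr h) = 1/(2π·0.256·22.6) = 0.02751 m·K/W
ΣR = 0.01096 + 1.117×10^-4 + 0.5068 + 0.8112 + 0.02751 = 1.357 m·K/W
Q' = ΔT/ΣR = (384 °C − 32.9 °C)/1.357 = 258.7 W/m
From the inner boundary to the diatomaceous earth/vermiculite board interface, ΣR_partial = 0.5179 m·K/W.
T_interface = T_in − Q'·ΣR_partial = 384 °C − (258.7)(0.5179) = 250 °C

T = 250 °C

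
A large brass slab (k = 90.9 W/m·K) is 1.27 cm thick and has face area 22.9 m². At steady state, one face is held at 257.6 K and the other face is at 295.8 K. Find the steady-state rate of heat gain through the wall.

Q = 6260 kW

Q = kA·ΔT/L = 90.9 × 22.9 × |257.6 K − 295.8 K| / 0.0127 = 6.26×10^6 W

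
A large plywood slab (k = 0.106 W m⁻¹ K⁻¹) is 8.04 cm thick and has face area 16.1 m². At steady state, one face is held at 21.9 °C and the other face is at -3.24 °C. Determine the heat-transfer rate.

Q = kA·ΔT/L = 0.106 × 16.1 × |21.9 °C − -3.24 °C| / 0.0804 = 534 W

Q = 534 W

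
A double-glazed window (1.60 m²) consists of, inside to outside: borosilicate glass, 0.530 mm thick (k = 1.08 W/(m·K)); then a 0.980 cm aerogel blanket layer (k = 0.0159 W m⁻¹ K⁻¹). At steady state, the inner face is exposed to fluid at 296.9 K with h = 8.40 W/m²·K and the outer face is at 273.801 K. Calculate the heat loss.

Q = 50.2 W

Resistance network (inner→outer):
  R_conv,in = 1/(hA) = 1/(8.40·1.60) = 0.07440 K/W
  R_borosilicate glass = L/(kA) = 5.30×10^-4/(1.08·1.60) = 3.067×10^-4 K/W
  R_aerogel blanket = L/(kA) = 0.00980/(0.0159·1.60) = 0.3852 K/W
ΣR = 0.07440 + 3.067×10^-4 + 0.3852 = 0.4599 K/W
Q = ΔT/ΣR = (296.9 K − 273.801 K)/0.4599 = 50.2 W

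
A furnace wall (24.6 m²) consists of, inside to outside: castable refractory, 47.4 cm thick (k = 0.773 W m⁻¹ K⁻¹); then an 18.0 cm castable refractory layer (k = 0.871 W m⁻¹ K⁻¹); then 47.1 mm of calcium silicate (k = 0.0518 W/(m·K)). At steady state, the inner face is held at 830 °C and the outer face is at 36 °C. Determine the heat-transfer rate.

Series thermal resistances, inner to outer:
  R_castable refractory = L/(kA) = 0.474/(0.773·24.6) = 0.02493 K/W
  R_castable refractory = L/(kA) = 0.180/(0.871·24.6) = 0.008401 K/W
  R_calcium silicate = L/(kA) = 0.0471/(0.0518·24.6) = 0.03696 K/W
ΣR = 0.02493 + 0.008401 + 0.03696 = 0.07029 K/W
Q = ΔT/ΣR = (830 °C − 36 °C)/0.07029 = 11300 W

Q = 11.3 kW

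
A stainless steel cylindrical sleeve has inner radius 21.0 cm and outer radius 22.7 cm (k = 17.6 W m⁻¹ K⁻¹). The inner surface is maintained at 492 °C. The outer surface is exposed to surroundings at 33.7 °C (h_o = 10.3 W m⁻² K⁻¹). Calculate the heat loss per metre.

Series thermal resistances, inner to outer:
  R'_stainless steel = ln(0.227/0.210)/(2πk) = 0.07784/(2π·17.6) = 7.039×10^-4 m·K/W
  R'_conv,out = 1/(2πr h) = 1/(2π·0.227·10.3) = 0.06807 m·K/W
ΣR = 7.039×10^-4 + 0.06807 = 0.06877 m·K/W
Q' = ΔT/ΣR = (492 °C − 33.7 °C)/0.06877 = 6660 W/m

Q' = 6.66 kW/m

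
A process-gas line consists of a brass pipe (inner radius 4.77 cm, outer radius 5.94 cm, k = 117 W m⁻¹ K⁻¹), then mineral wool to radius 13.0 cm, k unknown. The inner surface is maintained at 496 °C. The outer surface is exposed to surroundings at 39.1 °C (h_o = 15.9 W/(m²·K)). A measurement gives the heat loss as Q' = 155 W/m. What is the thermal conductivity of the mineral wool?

k = 0.0434 W/m·K

ΣR = ΔT/Q' = |496 − 39.1|/155 = 2.948 m·K/W
Known resistances:
  R'_brass = ln(0.0594/0.0477)/(2πk) = 0.2194/(2π·117) = 2.984×10^-4 m·K/W
  R'_conv,out = 1/(2πr h) = 1/(2π·0.130·15.9) = 0.07700 m·K/W
R_mineral wool = ΣR − ΣR_known = 2.948 − 0.07730 = 2.871 m·K/W
ln(r₂/r₁)/(2πk) = 2.871 ⇒ k = 0.7832/(2π·2.871) = 0.0434 W/m·K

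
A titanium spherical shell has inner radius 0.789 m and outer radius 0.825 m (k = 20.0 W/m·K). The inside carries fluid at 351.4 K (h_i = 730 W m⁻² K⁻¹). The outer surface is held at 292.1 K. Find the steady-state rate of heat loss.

Resistance network (inner→outer):
  R_conv,in = 1/(4πr²h) = 1/(4π·0.789²·730) = 1.751×10^-4 K/W
  R_titanium = (1/0.789 − 1/0.825)/(4πk) = 0.05531/(4π·20.0) = 2.201×10^-4 K/W
ΣR = 1.751×10^-4 + 2.201×10^-4 = 3.952×10^-4 K/W
Q = ΔT/ΣR = (351.4 K − 292.1 K)/3.952×10^-4 = 1.50×10^5 W

Q = 150 kW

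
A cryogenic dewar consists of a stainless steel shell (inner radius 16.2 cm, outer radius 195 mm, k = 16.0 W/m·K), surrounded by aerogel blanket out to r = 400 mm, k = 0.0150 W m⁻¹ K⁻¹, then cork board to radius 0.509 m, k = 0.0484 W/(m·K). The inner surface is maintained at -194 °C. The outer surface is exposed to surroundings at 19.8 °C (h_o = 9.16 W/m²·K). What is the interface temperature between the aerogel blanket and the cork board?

Resistance network (inner→outer):
  R_stainless steel = (1/0.162 − 1/0.195)/(4πk) = 1.045/(4π·16.0) = 0.005196 K/W
  R_aerogel blanket = (1/0.195 − 1/0.400)/(4πk) = 2.628/(4π·0.0150) = 13.94 K/W
  R_cork board = (1/0.400 − 1/0.509)/(4πk) = 0.5354/(4π·0.0484) = 0.8802 K/W
  R_conv,out = 1/(4πr²h) = 1/(4π·0.509²·9.16) = 0.03353 K/W
ΣR = 0.005196 + 13.94 + 0.8802 + 0.03353 = 14.86 K/W
Q = ΔT/ΣR = (-194 °C − 19.8 °C)/14.86 = -14.39 W
From the inner boundary to the aerogel blanket/cork board interface, ΣR_partial = 13.95 K/W.
T_interface = T_in − Q·ΣR_partial = -194 °C − (-14.39)(13.95) = 6.7 °C

T = 6.7 °C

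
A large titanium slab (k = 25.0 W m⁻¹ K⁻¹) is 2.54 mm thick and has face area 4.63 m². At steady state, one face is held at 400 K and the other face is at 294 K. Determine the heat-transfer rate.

Q = kA·ΔT/L = 25.0 × 4.63 × |400 K − 294 K| / 0.00254 = 4.83×10^6 W

Q = 4830 kW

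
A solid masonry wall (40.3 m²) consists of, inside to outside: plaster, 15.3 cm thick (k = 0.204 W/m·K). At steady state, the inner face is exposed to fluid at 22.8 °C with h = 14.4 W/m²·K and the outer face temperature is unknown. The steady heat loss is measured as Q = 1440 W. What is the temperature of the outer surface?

T_out = -6.48 °C

Sum the resistances:
  R_conv,in = 1/(hA) = 1/(14.4·40.3) = 0.001723 K/W
  R_plaster = L/(kA) = 0.153/(0.204·40.3) = 0.01861 K/W
ΣR = 0.02033 K/W
ΔT = Q·ΣR = 1440 × 0.02033 = 29.28 K
Heat flows outward, so T_out = T_in − ΔT = 22.8 − 29.28 = -6.48 °C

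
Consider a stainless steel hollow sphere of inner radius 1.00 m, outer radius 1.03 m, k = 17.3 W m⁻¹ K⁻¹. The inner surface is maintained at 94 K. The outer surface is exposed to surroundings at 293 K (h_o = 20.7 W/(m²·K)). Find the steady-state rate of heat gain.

Treat each layer as a resistance in series:
  R_stainless steel = (1/1.00 − 1/1.03)/(4πk) = 0.02913/(4π·17.3) = 1.340×10^-4 K/W
  R_conv,out = 1/(4πr²h) = 1/(4π·1.03²·20.7) = 0.003624 K/W
ΣR = 1.340×10^-4 + 0.003624 = 0.003758 K/W
Q = ΔT/ΣR = (94 K − 293 K)/0.003758 = -53000 W
(Negative Q ⇒ heat flows inward; heat gain = 53000 W.)

Q = 53.0 kW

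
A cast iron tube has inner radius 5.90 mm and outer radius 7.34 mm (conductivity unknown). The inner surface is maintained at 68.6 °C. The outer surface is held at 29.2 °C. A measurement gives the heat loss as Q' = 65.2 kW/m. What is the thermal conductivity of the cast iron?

k = 57.5 W/m·K

ΣR = ΔT/Q' = |68.6 − 29.2|/65200 = 6.043×10^-4 m·K/W
ln(r₂/r₁)/(2πk) = 6.043×10^-4 ⇒ k = 0.2184/(2π·6.043×10^-4) = 57.5 W/m·K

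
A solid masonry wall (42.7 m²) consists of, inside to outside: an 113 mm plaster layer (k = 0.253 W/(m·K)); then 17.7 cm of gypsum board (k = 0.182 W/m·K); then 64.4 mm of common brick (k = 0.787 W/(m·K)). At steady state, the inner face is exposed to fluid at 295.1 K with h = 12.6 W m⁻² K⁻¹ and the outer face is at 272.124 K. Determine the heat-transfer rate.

Q = 621 W

Series thermal resistances, inner to outer:
  R_conv,in = 1/(hA) = 1/(12.6·42.7) = 0.001859 K/W
  R_plaster = L/(kA) = 0.113/(0.253·42.7) = 0.01046 K/W
  R_gypsum board = L/(kA) = 0.177/(0.182·42.7) = 0.02278 K/W
  R_common brick = L/(kA) = 0.0644/(0.787·42.7) = 0.001916 K/W
ΣR = 0.001859 + 0.01046 + 0.02278 + 0.001916 = 0.03701 K/W
Q = ΔT/ΣR = (295.1 K − 272.124 K)/0.03701 = 621 W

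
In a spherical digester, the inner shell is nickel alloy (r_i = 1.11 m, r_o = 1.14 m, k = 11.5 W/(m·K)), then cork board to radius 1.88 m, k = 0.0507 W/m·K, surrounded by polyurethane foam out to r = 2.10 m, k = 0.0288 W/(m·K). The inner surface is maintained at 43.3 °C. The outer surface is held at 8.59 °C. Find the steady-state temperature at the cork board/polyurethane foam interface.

T = 16.3 °C

Series thermal resistances, inner to outer:
  R_nickel alloy = (1/1.11 − 1/1.14)/(4πk) = 0.02371/(4π·11.5) = 1.641×10^-4 K/W
  R_cork board = (1/1.14 − 1/1.88)/(4πk) = 0.3453/(4π·0.0507) = 0.5419 K/W
  R_polyurethane foam = (1/1.88 − 1/2.10)/(4πk) = 0.05572/(4π·0.0288) = 0.1540 K/W
ΣR = 1.641×10^-4 + 0.5419 + 0.1540 = 0.6961 K/W
Q = ΔT/ΣR = (43.3 °C − 8.59 °C)/0.6961 = 49.86 W
From the inner boundary to the cork board/polyurethane foam interface, ΣR_partial = 0.5421 K/W.
T_interface = T_in − Q·ΣR_partial = 43.3 °C − (49.86)(0.5421) = 16.3 °C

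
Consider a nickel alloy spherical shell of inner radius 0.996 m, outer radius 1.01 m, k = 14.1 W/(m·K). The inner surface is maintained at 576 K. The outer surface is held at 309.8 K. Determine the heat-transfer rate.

Q = 4πk·ΔT/(1/r₁ − 1/r₂) = 4π × 14.1 × 266.2 / (1/0.996 − 1/1.01) = 3.39×10^6 W

Q = 3390 kW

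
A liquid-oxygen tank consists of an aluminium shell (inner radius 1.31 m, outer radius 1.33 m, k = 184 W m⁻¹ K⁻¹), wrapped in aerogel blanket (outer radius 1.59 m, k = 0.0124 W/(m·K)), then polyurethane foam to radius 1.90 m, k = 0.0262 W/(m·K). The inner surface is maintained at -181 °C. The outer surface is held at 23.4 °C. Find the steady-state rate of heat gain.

Series thermal resistances, inner to outer:
  R_aluminium = (1/1.31 − 1/1.33)/(4πk) = 0.01148/(4π·184) = 4.965×10^-6 K/W
  R_aerogel blanket = (1/1.33 − 1/1.59)/(4πk) = 0.1229/(4π·0.0124) = 0.7890 K/W
  R_polyurethane foam = (1/1.59 − 1/1.90)/(4πk) = 0.1026/(4π·0.0262) = 0.3117 K/W
ΣR = 4.965×10^-6 + 0.7890 + 0.3117 = 1.101 K/W
Q = ΔT/ΣR = (-181 °C − 23.4 °C)/1.101 = -186 W
(Negative Q ⇒ heat flows inward; heat gain = 186 W.)

Q = 186 W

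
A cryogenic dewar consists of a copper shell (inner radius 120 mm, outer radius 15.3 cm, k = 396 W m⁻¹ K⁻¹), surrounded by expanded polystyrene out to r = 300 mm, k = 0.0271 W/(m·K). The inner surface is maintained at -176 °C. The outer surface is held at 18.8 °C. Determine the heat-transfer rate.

Treat each layer as a resistance in series:
  R_copper = (1/0.120 − 1/0.153)/(4πk) = 1.797/(4π·396) = 3.612×10^-4 K/W
  R_expanded polystyrene = (1/0.153 − 1/0.300)/(4πk) = 3.203/(4π·0.0271) = 9.404 K/W
ΣR = 3.612×10^-4 + 9.404 = 9.404 K/W
Q = ΔT/ΣR = (-176 °C − 18.8 °C)/9.404 = -20.7 W
(Negative Q ⇒ heat flows inward; heat gain = 20.7 W.)

Q = 20.7 W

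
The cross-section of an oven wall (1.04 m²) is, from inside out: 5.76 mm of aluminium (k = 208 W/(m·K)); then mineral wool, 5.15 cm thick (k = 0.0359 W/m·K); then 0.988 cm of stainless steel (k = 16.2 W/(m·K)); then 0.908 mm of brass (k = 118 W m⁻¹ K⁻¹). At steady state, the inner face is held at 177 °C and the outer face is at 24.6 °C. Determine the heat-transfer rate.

Resistance network (inner→outer):
  R_aluminium = L/(kA) = 0.00576/(208·1.04) = 2.663×10^-5 K/W
  R_mineral wool = L/(kA) = 0.0515/(0.0359·1.04) = 1.379 K/W
  R_stainless steel = L/(kA) = 0.00988/(16.2·1.04) = 5.864×10^-4 K/W
  R_brass = L/(kA) = 9.08×10^-4/(118·1.04) = 7.399×10^-6 K/W
ΣR = 2.663×10^-5 + 1.379 + 5.864×10^-4 + 7.399×10^-6 = 1.380 K/W
Q = ΔT/ΣR = (177 °C − 24.6 °C)/1.380 = 110 W

Q = 110 W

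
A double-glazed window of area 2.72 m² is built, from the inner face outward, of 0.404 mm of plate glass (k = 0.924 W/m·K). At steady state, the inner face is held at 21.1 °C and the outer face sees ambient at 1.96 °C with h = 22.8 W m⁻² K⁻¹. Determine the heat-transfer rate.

Treat each layer as a resistance in series:
  R_plate glass = L/(kA) = 4.04×10^-4/(0.924·2.72) = 1.607×10^-4 K/W
  R_conv,out = 1/(hA) = 1/(22.8·2.72) = 0.01612 K/W
ΣR = 1.607×10^-4 + 0.01612 = 0.01628 K/W
Q = ΔT/ΣR = (21.1 °C − 1.96 °C)/0.01628 = 1180 W

Q = 1180 W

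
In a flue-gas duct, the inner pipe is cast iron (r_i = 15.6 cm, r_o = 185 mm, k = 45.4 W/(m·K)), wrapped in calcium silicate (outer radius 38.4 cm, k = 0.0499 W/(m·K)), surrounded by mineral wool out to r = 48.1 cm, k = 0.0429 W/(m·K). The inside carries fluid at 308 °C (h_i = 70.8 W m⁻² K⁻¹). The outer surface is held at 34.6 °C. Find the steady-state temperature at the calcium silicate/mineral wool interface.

T = 106 °C

Series thermal resistances, inner to outer:
  R'_conv,in = 1/(2πr h) = 1/(2π·0.156·70.8) = 0.01441 m·K/W
  R'_cast iron = ln(0.185/0.156)/(2πk) = 0.1705/(2π·45.4) = 5.977×10^-4 m·K/W
  R'_calcium silicate = ln(0.384/0.185)/(2πk) = 0.7303/(2π·0.0499) = 2.329 m·K/W
  R'_mineral wool = ln(0.481/0.384)/(2πk) = 0.2252/(2π·0.0429) = 0.8356 m·K/W
ΣR = 0.01441 + 5.977×10^-4 + 2.329 + 0.8356 = 3.180 m·K/W
Q' = ΔT/ΣR = (308 °C − 34.6 °C)/3.180 = 85.97 W/m
From the inner boundary to the calcium silicate/mineral wool interface, ΣR_partial = 2.344 m·K/W.
T_interface = T_in − Q'·ΣR_partial = 308 °C − (85.97)(2.344) = 106 °C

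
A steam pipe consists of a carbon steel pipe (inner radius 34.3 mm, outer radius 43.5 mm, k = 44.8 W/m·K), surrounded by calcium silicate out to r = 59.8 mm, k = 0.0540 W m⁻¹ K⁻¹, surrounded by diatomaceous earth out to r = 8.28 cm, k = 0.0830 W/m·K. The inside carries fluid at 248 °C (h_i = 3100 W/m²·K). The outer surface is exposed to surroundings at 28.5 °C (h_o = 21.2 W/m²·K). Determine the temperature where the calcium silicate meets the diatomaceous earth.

Treat each layer as a resistance in series:
  R'_conv,in = 1/(2πr h) = 1/(2π·0.0343·3100) = 0.001497 m·K/W
  R'_carbon steel = ln(0.0435/0.0343)/(2πk) = 0.2376/(2π·44.8) = 8.441×10^-4 m·K/W
  R'_calcium silicate = ln(0.0598/0.0435)/(2πk) = 0.3182/(2π·0.0540) = 0.9380 m·K/W
  R'_diatomaceous earth = ln(0.0828/0.0598)/(2πk) = 0.3254/(2π·0.0830) = 0.6240 m·K/W
  R'_conv,out = 1/(2πr h) = 1/(2π·0.0828·21.2) = 0.09067 m·K/W
ΣR = 0.001497 + 8.441×10^-4 + 0.9380 + 0.6240 + 0.09067 = 1.655 m·K/W
Q' = ΔT/ΣR = (248 °C − 28.5 °C)/1.655 = 132.6 W/m
From the inner boundary to the calcium silicate/diatomaceous earth interface, ΣR_partial = 0.9403 m·K/W.
T_interface = T_in − Q'·ΣR_partial = 248 °C − (132.6)(0.9403) = 123 °C

T = 123 °C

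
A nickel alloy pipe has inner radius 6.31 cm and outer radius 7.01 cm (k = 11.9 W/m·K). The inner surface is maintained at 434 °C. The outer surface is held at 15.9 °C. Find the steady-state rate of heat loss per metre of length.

Q' = 297 kW/m

Q' = 2πk·ΔT/ln(r₂/r₁) = 2π × 11.9 × 418.1 / ln(0.0701/0.0631) = 2.97×10^5 W/m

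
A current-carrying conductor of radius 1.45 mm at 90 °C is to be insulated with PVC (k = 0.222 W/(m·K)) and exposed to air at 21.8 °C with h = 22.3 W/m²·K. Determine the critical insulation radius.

For a cylinder, r_cr = k_ins/h = 0.222/22.3 = 0.00996 m = 0.996 cm

r_cr = 0.996 cm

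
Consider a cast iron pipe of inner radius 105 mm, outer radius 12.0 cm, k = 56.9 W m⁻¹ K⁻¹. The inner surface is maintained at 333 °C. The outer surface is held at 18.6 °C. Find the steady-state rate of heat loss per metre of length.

Q' = 2πk·ΔT/ln(r₂/r₁) = 2π × 56.9 × 314.4 / ln(0.120/0.105) = 8.42×10^5 W/m

Q' = 8.42×10^5 W/m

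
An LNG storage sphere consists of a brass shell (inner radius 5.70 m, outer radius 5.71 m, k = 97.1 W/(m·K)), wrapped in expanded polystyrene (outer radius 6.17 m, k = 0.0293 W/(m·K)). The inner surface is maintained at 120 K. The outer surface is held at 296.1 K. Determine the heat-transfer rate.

Q = 4970 W

Resistance network (inner→outer):
  R_brass = (1/5.70 − 1/5.71)/(4πk) = 3.072×10^-4/(4π·97.1) = 2.518×10^-7 K/W
  R_expanded polystyrene = (1/5.71 − 1/6.17)/(4πk) = 0.01306/(4π·0.0293) = 0.03546 K/W
ΣR = 2.518×10^-7 + 0.03546 = 0.03546 K/W
Q = ΔT/ΣR = (120 K − 296.1 K)/0.03546 = -4970 W
(Negative Q ⇒ heat flows inward; heat gain = 4970 W.)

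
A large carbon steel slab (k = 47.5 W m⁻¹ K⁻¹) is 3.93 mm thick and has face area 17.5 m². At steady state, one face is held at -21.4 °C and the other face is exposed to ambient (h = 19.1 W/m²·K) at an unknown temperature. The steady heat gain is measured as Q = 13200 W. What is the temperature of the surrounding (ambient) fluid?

Series resistances:
  R_carbon steel = L/(kA) = 0.00393/(47.5·17.5) = 4.728×10^-6 K/W
  R_conv,out = 1/(hA) = 1/(19.1·17.5) = 0.002992 K/W
ΣR = 0.002997 K/W
ΔT = Q·ΣR = 13200 × 0.002997 = 39.56 K
Heat flows inward, so T_out = T_in + ΔT = -21.4 + 39.56 = 18.2 °C

T_out = 18.2 °C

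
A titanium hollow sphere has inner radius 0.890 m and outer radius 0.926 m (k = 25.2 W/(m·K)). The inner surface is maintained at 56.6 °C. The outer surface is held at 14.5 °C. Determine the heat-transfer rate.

Q = 4πk·ΔT/(1/r₁ − 1/r₂) = 4π × 25.2 × 42.1 / (1/0.890 − 1/0.926) = 3.05×10^5 W

Q = 3.05×10^5 W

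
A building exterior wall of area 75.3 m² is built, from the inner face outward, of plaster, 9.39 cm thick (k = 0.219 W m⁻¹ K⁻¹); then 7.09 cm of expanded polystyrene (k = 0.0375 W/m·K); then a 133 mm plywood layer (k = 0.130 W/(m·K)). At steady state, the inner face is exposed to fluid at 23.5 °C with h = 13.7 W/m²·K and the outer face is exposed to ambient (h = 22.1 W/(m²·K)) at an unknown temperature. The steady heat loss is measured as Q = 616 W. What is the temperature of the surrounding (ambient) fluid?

T_out = -4.81 °C

Sum the resistances:
  R_conv,in = 1/(hA) = 1/(13.7·75.3) = 9.694×10^-4 K/W
  R_plaster = L/(kA) = 0.0939/(0.219·75.3) = 0.005694 K/W
  R_expanded polystyrene = L/(kA) = 0.0709/(0.0375·75.3) = 0.02511 K/W
  R_plywood = L/(kA) = 0.133/(0.130·75.3) = 0.01359 K/W
  R_conv,out = 1/(hA) = 1/(22.1·75.3) = 6.009×10^-4 K/W
ΣR = 0.04596 K/W
ΔT = Q·ΣR = 616 × 0.04596 = 28.31 K
Heat flows outward, so T_out = T_in − ΔT = 23.5 − 28.31 = -4.81 °C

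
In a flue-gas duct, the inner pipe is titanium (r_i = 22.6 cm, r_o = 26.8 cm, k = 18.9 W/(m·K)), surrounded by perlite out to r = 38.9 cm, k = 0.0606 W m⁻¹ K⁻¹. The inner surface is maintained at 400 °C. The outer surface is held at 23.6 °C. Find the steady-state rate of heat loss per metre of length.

Q' = 384 W/m

Series thermal resistances, inner to outer:
  R'_titanium = ln(0.268/0.226)/(2πk) = 0.1705/(2π·18.9) = 0.001435 m·K/W
  R'_perlite = ln(0.389/0.268)/(2πk) = 0.3726/(2π·0.0606) = 0.9785 m·K/W
ΣR = 0.001435 + 0.9785 = 0.9799 m·K/W
Q' = ΔT/ΣR = (400 °C − 23.6 °C)/0.9799 = 384 W/m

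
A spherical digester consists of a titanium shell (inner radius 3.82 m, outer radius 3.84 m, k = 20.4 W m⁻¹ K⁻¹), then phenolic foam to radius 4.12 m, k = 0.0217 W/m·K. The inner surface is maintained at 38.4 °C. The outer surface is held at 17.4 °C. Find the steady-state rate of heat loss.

Q = 324 W

Resistance network (inner→outer):
  R_titanium = (1/3.82 − 1/3.84)/(4πk) = 0.001363/(4π·20.4) = 5.319×10^-6 K/W
  R_phenolic foam = (1/3.84 − 1/4.12)/(4πk) = 0.01770/(4π·0.0217) = 0.06490 K/W
ΣR = 5.319×10^-6 + 0.06490 = 0.06491 K/W
Q = ΔT/ΣR = (38.4 °C − 17.4 °C)/0.06491 = 324 W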